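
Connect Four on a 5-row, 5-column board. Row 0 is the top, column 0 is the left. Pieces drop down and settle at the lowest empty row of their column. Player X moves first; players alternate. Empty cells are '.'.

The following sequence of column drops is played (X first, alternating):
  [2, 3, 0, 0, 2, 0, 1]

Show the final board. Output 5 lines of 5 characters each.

Answer: .....
.....
O....
O.X..
XXXO.

Derivation:
Move 1: X drops in col 2, lands at row 4
Move 2: O drops in col 3, lands at row 4
Move 3: X drops in col 0, lands at row 4
Move 4: O drops in col 0, lands at row 3
Move 5: X drops in col 2, lands at row 3
Move 6: O drops in col 0, lands at row 2
Move 7: X drops in col 1, lands at row 4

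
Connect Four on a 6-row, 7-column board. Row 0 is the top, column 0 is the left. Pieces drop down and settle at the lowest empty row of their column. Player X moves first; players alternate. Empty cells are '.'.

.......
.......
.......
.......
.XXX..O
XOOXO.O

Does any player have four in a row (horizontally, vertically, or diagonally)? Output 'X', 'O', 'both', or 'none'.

none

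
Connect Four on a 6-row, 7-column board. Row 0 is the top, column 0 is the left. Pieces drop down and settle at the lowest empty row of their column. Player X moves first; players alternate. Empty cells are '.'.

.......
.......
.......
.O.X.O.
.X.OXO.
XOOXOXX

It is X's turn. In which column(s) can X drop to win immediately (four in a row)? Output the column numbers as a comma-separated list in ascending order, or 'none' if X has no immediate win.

Answer: none

Derivation:
col 0: drop X → no win
col 1: drop X → no win
col 2: drop X → no win
col 3: drop X → no win
col 4: drop X → no win
col 5: drop X → no win
col 6: drop X → no win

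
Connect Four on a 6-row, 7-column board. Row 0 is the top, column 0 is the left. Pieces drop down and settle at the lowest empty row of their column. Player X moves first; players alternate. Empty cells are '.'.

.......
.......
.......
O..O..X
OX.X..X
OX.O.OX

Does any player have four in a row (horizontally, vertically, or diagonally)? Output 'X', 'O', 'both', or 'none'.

none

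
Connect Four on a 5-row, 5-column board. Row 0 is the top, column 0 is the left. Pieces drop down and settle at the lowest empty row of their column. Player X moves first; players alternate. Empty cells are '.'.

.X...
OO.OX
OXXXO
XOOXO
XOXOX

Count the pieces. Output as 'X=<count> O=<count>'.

X=10 O=10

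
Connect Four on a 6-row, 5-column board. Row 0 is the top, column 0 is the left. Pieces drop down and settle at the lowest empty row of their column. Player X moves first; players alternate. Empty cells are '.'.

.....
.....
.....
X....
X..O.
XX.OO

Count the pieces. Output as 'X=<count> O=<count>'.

X=4 O=3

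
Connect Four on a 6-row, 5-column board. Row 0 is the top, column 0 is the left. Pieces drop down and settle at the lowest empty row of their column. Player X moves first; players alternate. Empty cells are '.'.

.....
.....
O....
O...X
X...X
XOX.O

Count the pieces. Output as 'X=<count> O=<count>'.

X=5 O=4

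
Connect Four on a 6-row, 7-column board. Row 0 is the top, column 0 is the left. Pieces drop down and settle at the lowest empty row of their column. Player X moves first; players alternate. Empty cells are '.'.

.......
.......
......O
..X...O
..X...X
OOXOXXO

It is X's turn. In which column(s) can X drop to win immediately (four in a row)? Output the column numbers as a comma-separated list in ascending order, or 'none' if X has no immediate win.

Answer: 2

Derivation:
col 0: drop X → no win
col 1: drop X → no win
col 2: drop X → WIN!
col 3: drop X → no win
col 4: drop X → no win
col 5: drop X → no win
col 6: drop X → no win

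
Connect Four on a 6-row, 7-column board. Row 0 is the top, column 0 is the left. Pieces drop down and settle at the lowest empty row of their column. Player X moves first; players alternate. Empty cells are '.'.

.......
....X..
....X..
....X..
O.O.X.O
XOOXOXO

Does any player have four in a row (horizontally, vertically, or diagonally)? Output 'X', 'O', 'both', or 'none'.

X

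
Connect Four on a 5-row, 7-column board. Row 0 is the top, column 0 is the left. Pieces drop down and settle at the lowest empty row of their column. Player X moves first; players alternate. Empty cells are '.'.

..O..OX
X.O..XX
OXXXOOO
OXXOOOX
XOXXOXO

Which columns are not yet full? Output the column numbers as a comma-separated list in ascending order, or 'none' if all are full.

col 0: top cell = '.' → open
col 1: top cell = '.' → open
col 2: top cell = 'O' → FULL
col 3: top cell = '.' → open
col 4: top cell = '.' → open
col 5: top cell = 'O' → FULL
col 6: top cell = 'X' → FULL

Answer: 0,1,3,4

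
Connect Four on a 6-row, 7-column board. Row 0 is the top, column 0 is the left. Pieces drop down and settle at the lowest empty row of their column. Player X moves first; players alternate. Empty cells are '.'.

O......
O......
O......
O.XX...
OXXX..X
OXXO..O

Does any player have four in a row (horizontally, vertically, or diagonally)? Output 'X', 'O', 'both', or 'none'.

O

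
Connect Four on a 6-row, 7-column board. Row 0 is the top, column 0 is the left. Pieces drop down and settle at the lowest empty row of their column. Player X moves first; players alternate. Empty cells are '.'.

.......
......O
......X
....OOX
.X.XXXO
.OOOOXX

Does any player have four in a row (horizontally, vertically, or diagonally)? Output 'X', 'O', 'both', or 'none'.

O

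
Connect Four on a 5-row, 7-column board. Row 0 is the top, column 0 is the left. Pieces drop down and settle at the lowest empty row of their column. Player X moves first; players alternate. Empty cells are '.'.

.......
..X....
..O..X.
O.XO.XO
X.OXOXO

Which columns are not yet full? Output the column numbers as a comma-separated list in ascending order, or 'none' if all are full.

col 0: top cell = '.' → open
col 1: top cell = '.' → open
col 2: top cell = '.' → open
col 3: top cell = '.' → open
col 4: top cell = '.' → open
col 5: top cell = '.' → open
col 6: top cell = '.' → open

Answer: 0,1,2,3,4,5,6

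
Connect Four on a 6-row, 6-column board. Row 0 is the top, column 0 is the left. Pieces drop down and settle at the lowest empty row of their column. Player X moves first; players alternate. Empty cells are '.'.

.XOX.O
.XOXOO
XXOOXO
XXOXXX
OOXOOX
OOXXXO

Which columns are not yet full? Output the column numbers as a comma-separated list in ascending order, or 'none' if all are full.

col 0: top cell = '.' → open
col 1: top cell = 'X' → FULL
col 2: top cell = 'O' → FULL
col 3: top cell = 'X' → FULL
col 4: top cell = '.' → open
col 5: top cell = 'O' → FULL

Answer: 0,4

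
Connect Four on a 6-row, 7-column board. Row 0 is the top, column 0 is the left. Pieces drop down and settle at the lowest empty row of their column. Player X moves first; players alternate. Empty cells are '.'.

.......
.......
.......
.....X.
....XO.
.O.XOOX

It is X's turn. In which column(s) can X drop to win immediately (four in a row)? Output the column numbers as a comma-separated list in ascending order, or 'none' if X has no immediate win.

col 0: drop X → no win
col 1: drop X → no win
col 2: drop X → no win
col 3: drop X → no win
col 4: drop X → no win
col 5: drop X → no win
col 6: drop X → no win

Answer: none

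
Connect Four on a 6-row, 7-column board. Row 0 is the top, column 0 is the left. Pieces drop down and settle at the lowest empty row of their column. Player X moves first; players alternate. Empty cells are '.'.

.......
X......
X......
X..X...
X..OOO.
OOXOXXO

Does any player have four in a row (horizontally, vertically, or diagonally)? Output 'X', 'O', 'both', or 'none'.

X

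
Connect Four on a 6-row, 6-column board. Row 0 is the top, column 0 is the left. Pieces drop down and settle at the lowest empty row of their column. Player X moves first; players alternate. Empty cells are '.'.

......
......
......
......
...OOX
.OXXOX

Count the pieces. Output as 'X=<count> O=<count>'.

X=4 O=4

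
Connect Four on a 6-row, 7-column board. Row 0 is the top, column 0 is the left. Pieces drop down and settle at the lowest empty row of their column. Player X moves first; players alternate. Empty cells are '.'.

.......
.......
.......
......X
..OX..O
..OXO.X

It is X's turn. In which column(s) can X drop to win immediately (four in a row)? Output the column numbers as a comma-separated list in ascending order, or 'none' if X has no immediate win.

Answer: none

Derivation:
col 0: drop X → no win
col 1: drop X → no win
col 2: drop X → no win
col 3: drop X → no win
col 4: drop X → no win
col 5: drop X → no win
col 6: drop X → no win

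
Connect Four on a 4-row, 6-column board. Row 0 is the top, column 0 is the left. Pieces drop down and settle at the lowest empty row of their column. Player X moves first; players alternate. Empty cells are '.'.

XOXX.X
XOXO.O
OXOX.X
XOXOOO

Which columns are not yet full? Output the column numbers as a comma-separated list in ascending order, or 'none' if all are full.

Answer: 4

Derivation:
col 0: top cell = 'X' → FULL
col 1: top cell = 'O' → FULL
col 2: top cell = 'X' → FULL
col 3: top cell = 'X' → FULL
col 4: top cell = '.' → open
col 5: top cell = 'X' → FULL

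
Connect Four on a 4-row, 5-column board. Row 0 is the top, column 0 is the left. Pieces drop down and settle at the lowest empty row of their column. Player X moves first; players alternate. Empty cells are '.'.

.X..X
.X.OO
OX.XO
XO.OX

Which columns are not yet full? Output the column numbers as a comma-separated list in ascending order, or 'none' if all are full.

col 0: top cell = '.' → open
col 1: top cell = 'X' → FULL
col 2: top cell = '.' → open
col 3: top cell = '.' → open
col 4: top cell = 'X' → FULL

Answer: 0,2,3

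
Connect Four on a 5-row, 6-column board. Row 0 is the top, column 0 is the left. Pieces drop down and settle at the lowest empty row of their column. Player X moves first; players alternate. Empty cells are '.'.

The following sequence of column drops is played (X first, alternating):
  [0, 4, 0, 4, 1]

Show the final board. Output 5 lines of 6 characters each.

Move 1: X drops in col 0, lands at row 4
Move 2: O drops in col 4, lands at row 4
Move 3: X drops in col 0, lands at row 3
Move 4: O drops in col 4, lands at row 3
Move 5: X drops in col 1, lands at row 4

Answer: ......
......
......
X...O.
XX..O.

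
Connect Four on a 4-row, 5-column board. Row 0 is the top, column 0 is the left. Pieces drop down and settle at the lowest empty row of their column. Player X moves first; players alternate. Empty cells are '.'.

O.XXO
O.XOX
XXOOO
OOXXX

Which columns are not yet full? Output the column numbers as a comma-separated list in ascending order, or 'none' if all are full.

col 0: top cell = 'O' → FULL
col 1: top cell = '.' → open
col 2: top cell = 'X' → FULL
col 3: top cell = 'X' → FULL
col 4: top cell = 'O' → FULL

Answer: 1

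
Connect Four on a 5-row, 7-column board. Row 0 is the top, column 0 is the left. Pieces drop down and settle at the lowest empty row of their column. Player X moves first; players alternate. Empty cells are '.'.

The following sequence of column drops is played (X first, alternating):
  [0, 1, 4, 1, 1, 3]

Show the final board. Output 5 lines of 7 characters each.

Answer: .......
.......
.X.....
.O.....
XO.OX..

Derivation:
Move 1: X drops in col 0, lands at row 4
Move 2: O drops in col 1, lands at row 4
Move 3: X drops in col 4, lands at row 4
Move 4: O drops in col 1, lands at row 3
Move 5: X drops in col 1, lands at row 2
Move 6: O drops in col 3, lands at row 4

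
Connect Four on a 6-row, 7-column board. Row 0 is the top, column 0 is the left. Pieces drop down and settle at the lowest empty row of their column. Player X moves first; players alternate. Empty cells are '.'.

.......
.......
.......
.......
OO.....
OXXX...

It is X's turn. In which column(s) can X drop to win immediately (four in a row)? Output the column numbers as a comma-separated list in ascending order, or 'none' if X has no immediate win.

Answer: 4

Derivation:
col 0: drop X → no win
col 1: drop X → no win
col 2: drop X → no win
col 3: drop X → no win
col 4: drop X → WIN!
col 5: drop X → no win
col 6: drop X → no win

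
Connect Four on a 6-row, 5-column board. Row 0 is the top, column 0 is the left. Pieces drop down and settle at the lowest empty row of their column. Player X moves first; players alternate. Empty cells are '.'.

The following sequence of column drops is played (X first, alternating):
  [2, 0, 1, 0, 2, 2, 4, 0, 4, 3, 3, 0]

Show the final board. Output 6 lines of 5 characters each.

Answer: .....
.....
O....
O.O..
O.XXX
OXXOX

Derivation:
Move 1: X drops in col 2, lands at row 5
Move 2: O drops in col 0, lands at row 5
Move 3: X drops in col 1, lands at row 5
Move 4: O drops in col 0, lands at row 4
Move 5: X drops in col 2, lands at row 4
Move 6: O drops in col 2, lands at row 3
Move 7: X drops in col 4, lands at row 5
Move 8: O drops in col 0, lands at row 3
Move 9: X drops in col 4, lands at row 4
Move 10: O drops in col 3, lands at row 5
Move 11: X drops in col 3, lands at row 4
Move 12: O drops in col 0, lands at row 2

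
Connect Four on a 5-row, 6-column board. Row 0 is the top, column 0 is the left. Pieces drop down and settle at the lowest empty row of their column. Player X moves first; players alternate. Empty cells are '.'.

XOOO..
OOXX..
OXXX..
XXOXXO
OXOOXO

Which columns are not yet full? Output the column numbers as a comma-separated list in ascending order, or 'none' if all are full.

col 0: top cell = 'X' → FULL
col 1: top cell = 'O' → FULL
col 2: top cell = 'O' → FULL
col 3: top cell = 'O' → FULL
col 4: top cell = '.' → open
col 5: top cell = '.' → open

Answer: 4,5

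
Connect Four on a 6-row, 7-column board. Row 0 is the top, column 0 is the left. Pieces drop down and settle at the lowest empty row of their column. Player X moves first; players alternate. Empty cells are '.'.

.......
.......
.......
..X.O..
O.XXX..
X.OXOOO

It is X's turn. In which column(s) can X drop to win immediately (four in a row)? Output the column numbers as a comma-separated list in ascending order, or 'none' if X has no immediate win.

col 0: drop X → no win
col 1: drop X → no win
col 2: drop X → no win
col 3: drop X → no win
col 4: drop X → no win
col 5: drop X → WIN!
col 6: drop X → no win

Answer: 5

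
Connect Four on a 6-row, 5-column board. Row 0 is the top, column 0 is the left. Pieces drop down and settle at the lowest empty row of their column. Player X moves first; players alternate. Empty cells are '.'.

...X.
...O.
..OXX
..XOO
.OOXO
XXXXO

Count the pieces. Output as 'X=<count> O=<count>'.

X=9 O=8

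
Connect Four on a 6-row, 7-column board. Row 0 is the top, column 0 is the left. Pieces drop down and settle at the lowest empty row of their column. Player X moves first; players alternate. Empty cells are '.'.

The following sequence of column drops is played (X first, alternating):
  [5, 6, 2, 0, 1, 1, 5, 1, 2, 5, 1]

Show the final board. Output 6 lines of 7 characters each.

Answer: .......
.......
.X.....
.O...O.
.OX..X.
OXX..XO

Derivation:
Move 1: X drops in col 5, lands at row 5
Move 2: O drops in col 6, lands at row 5
Move 3: X drops in col 2, lands at row 5
Move 4: O drops in col 0, lands at row 5
Move 5: X drops in col 1, lands at row 5
Move 6: O drops in col 1, lands at row 4
Move 7: X drops in col 5, lands at row 4
Move 8: O drops in col 1, lands at row 3
Move 9: X drops in col 2, lands at row 4
Move 10: O drops in col 5, lands at row 3
Move 11: X drops in col 1, lands at row 2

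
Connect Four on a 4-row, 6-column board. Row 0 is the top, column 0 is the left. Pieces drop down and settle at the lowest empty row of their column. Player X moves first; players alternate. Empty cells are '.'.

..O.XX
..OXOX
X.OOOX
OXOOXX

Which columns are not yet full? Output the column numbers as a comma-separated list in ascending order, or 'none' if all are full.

col 0: top cell = '.' → open
col 1: top cell = '.' → open
col 2: top cell = 'O' → FULL
col 3: top cell = '.' → open
col 4: top cell = 'X' → FULL
col 5: top cell = 'X' → FULL

Answer: 0,1,3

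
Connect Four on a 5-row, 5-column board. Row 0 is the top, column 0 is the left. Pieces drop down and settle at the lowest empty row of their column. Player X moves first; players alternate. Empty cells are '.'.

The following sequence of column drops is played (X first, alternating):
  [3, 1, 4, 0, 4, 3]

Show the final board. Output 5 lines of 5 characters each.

Move 1: X drops in col 3, lands at row 4
Move 2: O drops in col 1, lands at row 4
Move 3: X drops in col 4, lands at row 4
Move 4: O drops in col 0, lands at row 4
Move 5: X drops in col 4, lands at row 3
Move 6: O drops in col 3, lands at row 3

Answer: .....
.....
.....
...OX
OO.XX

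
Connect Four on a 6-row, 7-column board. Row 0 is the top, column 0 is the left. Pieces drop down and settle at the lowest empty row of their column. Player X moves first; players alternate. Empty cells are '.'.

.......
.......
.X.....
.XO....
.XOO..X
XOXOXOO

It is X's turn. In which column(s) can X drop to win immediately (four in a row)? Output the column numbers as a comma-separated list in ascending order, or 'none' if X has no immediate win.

col 0: drop X → no win
col 1: drop X → WIN!
col 2: drop X → no win
col 3: drop X → no win
col 4: drop X → no win
col 5: drop X → no win
col 6: drop X → no win

Answer: 1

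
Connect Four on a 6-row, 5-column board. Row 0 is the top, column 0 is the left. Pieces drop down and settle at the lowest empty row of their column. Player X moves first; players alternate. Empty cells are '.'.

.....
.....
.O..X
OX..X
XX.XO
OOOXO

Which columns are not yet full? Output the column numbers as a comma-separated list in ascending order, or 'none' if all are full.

col 0: top cell = '.' → open
col 1: top cell = '.' → open
col 2: top cell = '.' → open
col 3: top cell = '.' → open
col 4: top cell = '.' → open

Answer: 0,1,2,3,4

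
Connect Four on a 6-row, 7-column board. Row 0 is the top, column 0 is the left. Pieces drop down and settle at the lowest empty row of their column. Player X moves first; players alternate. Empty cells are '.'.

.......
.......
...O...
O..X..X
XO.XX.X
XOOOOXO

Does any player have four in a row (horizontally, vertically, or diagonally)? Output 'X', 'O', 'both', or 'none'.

O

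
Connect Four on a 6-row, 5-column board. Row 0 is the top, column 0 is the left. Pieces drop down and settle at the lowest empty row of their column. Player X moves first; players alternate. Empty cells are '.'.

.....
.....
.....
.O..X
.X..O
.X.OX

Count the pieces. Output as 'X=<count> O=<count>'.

X=4 O=3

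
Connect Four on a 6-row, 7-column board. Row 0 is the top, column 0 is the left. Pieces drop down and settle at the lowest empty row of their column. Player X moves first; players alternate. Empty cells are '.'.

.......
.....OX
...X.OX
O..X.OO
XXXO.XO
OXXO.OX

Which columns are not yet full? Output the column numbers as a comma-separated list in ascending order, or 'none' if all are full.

Answer: 0,1,2,3,4,5,6

Derivation:
col 0: top cell = '.' → open
col 1: top cell = '.' → open
col 2: top cell = '.' → open
col 3: top cell = '.' → open
col 4: top cell = '.' → open
col 5: top cell = '.' → open
col 6: top cell = '.' → open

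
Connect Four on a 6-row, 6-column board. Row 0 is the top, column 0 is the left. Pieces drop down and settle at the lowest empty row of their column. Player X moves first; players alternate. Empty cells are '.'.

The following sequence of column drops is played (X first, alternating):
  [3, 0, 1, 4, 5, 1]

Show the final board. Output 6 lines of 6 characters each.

Answer: ......
......
......
......
.O....
OX.XOX

Derivation:
Move 1: X drops in col 3, lands at row 5
Move 2: O drops in col 0, lands at row 5
Move 3: X drops in col 1, lands at row 5
Move 4: O drops in col 4, lands at row 5
Move 5: X drops in col 5, lands at row 5
Move 6: O drops in col 1, lands at row 4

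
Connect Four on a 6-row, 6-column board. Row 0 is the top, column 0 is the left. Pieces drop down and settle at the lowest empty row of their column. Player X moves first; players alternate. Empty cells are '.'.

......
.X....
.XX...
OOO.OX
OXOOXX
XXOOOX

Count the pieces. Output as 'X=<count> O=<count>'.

X=10 O=10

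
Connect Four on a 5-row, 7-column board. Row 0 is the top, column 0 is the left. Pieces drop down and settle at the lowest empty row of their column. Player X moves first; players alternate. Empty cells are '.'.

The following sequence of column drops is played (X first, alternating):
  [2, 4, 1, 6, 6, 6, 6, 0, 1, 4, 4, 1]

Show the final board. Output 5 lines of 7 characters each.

Answer: .......
......X
.O..X.O
.X..O.X
OXX.O.O

Derivation:
Move 1: X drops in col 2, lands at row 4
Move 2: O drops in col 4, lands at row 4
Move 3: X drops in col 1, lands at row 4
Move 4: O drops in col 6, lands at row 4
Move 5: X drops in col 6, lands at row 3
Move 6: O drops in col 6, lands at row 2
Move 7: X drops in col 6, lands at row 1
Move 8: O drops in col 0, lands at row 4
Move 9: X drops in col 1, lands at row 3
Move 10: O drops in col 4, lands at row 3
Move 11: X drops in col 4, lands at row 2
Move 12: O drops in col 1, lands at row 2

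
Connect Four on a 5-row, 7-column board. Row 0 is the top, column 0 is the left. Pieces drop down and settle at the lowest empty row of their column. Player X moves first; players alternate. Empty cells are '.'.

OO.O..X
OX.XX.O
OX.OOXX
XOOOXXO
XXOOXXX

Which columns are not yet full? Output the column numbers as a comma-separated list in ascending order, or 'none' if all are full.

Answer: 2,4,5

Derivation:
col 0: top cell = 'O' → FULL
col 1: top cell = 'O' → FULL
col 2: top cell = '.' → open
col 3: top cell = 'O' → FULL
col 4: top cell = '.' → open
col 5: top cell = '.' → open
col 6: top cell = 'X' → FULL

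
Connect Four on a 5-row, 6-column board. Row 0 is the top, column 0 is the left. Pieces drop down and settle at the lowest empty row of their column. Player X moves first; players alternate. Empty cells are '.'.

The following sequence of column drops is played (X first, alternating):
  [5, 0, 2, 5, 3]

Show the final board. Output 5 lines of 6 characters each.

Answer: ......
......
......
.....O
O.XX.X

Derivation:
Move 1: X drops in col 5, lands at row 4
Move 2: O drops in col 0, lands at row 4
Move 3: X drops in col 2, lands at row 4
Move 4: O drops in col 5, lands at row 3
Move 5: X drops in col 3, lands at row 4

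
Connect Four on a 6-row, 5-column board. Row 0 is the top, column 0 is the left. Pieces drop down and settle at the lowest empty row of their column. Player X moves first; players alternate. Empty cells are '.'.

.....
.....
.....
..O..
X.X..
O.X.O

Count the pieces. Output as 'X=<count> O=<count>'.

X=3 O=3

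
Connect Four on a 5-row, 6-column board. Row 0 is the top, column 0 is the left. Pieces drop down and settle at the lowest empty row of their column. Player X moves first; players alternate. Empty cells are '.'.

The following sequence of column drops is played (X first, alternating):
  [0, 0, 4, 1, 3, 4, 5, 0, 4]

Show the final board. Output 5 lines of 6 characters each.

Move 1: X drops in col 0, lands at row 4
Move 2: O drops in col 0, lands at row 3
Move 3: X drops in col 4, lands at row 4
Move 4: O drops in col 1, lands at row 4
Move 5: X drops in col 3, lands at row 4
Move 6: O drops in col 4, lands at row 3
Move 7: X drops in col 5, lands at row 4
Move 8: O drops in col 0, lands at row 2
Move 9: X drops in col 4, lands at row 2

Answer: ......
......
O...X.
O...O.
XO.XXX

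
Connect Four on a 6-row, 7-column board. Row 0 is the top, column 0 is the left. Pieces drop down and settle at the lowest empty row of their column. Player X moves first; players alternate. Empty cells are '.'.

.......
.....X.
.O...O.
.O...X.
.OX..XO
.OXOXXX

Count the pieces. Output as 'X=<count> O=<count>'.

X=8 O=7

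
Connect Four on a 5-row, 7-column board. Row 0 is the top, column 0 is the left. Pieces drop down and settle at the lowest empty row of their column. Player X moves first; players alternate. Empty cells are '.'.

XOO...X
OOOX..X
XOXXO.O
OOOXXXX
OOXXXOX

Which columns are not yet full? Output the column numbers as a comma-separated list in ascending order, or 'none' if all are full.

col 0: top cell = 'X' → FULL
col 1: top cell = 'O' → FULL
col 2: top cell = 'O' → FULL
col 3: top cell = '.' → open
col 4: top cell = '.' → open
col 5: top cell = '.' → open
col 6: top cell = 'X' → FULL

Answer: 3,4,5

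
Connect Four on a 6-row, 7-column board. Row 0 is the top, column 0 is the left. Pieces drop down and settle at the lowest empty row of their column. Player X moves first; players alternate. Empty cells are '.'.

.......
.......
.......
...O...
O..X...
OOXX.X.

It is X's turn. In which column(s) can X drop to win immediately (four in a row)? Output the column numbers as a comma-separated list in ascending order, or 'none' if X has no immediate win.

col 0: drop X → no win
col 1: drop X → no win
col 2: drop X → no win
col 3: drop X → no win
col 4: drop X → WIN!
col 5: drop X → no win
col 6: drop X → no win

Answer: 4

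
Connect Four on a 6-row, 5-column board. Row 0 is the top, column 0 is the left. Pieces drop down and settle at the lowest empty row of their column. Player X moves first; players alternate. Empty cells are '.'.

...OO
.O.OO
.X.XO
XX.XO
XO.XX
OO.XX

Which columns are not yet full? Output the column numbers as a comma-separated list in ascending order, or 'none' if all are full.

col 0: top cell = '.' → open
col 1: top cell = '.' → open
col 2: top cell = '.' → open
col 3: top cell = 'O' → FULL
col 4: top cell = 'O' → FULL

Answer: 0,1,2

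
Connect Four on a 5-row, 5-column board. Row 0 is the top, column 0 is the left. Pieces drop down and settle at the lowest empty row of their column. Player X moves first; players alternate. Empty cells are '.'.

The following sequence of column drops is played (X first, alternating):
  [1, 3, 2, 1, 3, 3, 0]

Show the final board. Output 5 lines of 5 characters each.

Move 1: X drops in col 1, lands at row 4
Move 2: O drops in col 3, lands at row 4
Move 3: X drops in col 2, lands at row 4
Move 4: O drops in col 1, lands at row 3
Move 5: X drops in col 3, lands at row 3
Move 6: O drops in col 3, lands at row 2
Move 7: X drops in col 0, lands at row 4

Answer: .....
.....
...O.
.O.X.
XXXO.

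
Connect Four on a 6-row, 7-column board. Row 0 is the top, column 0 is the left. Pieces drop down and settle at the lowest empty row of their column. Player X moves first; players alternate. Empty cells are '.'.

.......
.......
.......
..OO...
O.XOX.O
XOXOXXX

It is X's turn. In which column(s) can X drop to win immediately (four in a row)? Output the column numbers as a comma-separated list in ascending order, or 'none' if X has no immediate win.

col 0: drop X → no win
col 1: drop X → no win
col 2: drop X → no win
col 3: drop X → no win
col 4: drop X → no win
col 5: drop X → no win
col 6: drop X → no win

Answer: none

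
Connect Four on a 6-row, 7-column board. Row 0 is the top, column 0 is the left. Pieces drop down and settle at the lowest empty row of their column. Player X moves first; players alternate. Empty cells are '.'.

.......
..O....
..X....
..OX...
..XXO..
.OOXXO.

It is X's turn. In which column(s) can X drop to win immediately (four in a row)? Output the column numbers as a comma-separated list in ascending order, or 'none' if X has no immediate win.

col 0: drop X → no win
col 1: drop X → no win
col 2: drop X → no win
col 3: drop X → WIN!
col 4: drop X → no win
col 5: drop X → no win
col 6: drop X → no win

Answer: 3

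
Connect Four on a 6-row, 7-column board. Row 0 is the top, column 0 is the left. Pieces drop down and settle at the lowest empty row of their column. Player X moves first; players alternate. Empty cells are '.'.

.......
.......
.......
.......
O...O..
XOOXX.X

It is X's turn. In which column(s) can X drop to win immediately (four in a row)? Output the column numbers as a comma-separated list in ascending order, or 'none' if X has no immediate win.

col 0: drop X → no win
col 1: drop X → no win
col 2: drop X → no win
col 3: drop X → no win
col 4: drop X → no win
col 5: drop X → WIN!
col 6: drop X → no win

Answer: 5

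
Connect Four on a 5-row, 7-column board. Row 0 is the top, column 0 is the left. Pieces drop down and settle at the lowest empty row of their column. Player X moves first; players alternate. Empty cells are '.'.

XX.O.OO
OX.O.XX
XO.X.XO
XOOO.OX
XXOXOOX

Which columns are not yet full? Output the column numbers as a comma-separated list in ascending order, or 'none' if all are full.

col 0: top cell = 'X' → FULL
col 1: top cell = 'X' → FULL
col 2: top cell = '.' → open
col 3: top cell = 'O' → FULL
col 4: top cell = '.' → open
col 5: top cell = 'O' → FULL
col 6: top cell = 'O' → FULL

Answer: 2,4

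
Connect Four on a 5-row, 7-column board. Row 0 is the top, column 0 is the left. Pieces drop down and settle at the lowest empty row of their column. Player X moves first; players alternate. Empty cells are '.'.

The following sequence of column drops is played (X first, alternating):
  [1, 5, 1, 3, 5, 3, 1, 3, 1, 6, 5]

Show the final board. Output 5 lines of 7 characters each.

Answer: .......
.X.....
.X.O.X.
.X.O.X.
.X.O.OO

Derivation:
Move 1: X drops in col 1, lands at row 4
Move 2: O drops in col 5, lands at row 4
Move 3: X drops in col 1, lands at row 3
Move 4: O drops in col 3, lands at row 4
Move 5: X drops in col 5, lands at row 3
Move 6: O drops in col 3, lands at row 3
Move 7: X drops in col 1, lands at row 2
Move 8: O drops in col 3, lands at row 2
Move 9: X drops in col 1, lands at row 1
Move 10: O drops in col 6, lands at row 4
Move 11: X drops in col 5, lands at row 2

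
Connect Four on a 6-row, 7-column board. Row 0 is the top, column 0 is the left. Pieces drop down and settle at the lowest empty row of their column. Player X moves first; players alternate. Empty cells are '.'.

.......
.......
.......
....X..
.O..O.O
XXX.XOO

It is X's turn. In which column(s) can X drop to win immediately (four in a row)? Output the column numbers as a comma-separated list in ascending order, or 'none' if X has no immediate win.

Answer: 3

Derivation:
col 0: drop X → no win
col 1: drop X → no win
col 2: drop X → no win
col 3: drop X → WIN!
col 4: drop X → no win
col 5: drop X → no win
col 6: drop X → no win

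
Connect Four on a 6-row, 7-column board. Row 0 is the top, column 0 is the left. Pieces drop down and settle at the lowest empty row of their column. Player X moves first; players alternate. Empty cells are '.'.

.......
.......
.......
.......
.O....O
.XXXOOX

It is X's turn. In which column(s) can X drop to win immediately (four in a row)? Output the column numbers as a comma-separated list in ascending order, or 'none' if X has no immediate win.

col 0: drop X → WIN!
col 1: drop X → no win
col 2: drop X → no win
col 3: drop X → no win
col 4: drop X → no win
col 5: drop X → no win
col 6: drop X → no win

Answer: 0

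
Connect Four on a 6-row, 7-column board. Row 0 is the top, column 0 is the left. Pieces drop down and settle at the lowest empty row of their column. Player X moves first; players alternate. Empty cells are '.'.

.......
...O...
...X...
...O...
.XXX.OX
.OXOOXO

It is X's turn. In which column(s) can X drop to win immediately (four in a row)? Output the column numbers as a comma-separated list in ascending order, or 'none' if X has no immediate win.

col 0: drop X → no win
col 1: drop X → no win
col 2: drop X → no win
col 3: drop X → no win
col 4: drop X → WIN!
col 5: drop X → no win
col 6: drop X → no win

Answer: 4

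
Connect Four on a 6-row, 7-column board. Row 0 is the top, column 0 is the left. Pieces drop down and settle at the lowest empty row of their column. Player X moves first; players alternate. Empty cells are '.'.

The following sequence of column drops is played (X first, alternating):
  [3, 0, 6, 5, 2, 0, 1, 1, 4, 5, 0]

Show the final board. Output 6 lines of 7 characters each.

Answer: .......
.......
.......
X......
OO...O.
OXXXXOX

Derivation:
Move 1: X drops in col 3, lands at row 5
Move 2: O drops in col 0, lands at row 5
Move 3: X drops in col 6, lands at row 5
Move 4: O drops in col 5, lands at row 5
Move 5: X drops in col 2, lands at row 5
Move 6: O drops in col 0, lands at row 4
Move 7: X drops in col 1, lands at row 5
Move 8: O drops in col 1, lands at row 4
Move 9: X drops in col 4, lands at row 5
Move 10: O drops in col 5, lands at row 4
Move 11: X drops in col 0, lands at row 3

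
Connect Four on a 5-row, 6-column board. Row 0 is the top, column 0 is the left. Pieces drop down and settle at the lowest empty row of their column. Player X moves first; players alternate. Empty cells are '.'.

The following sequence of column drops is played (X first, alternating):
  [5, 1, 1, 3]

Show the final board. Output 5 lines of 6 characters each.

Move 1: X drops in col 5, lands at row 4
Move 2: O drops in col 1, lands at row 4
Move 3: X drops in col 1, lands at row 3
Move 4: O drops in col 3, lands at row 4

Answer: ......
......
......
.X....
.O.O.X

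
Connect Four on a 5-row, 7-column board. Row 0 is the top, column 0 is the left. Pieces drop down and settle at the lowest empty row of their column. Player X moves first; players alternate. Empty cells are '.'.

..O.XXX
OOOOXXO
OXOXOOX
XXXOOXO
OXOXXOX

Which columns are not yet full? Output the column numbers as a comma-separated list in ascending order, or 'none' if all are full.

Answer: 0,1,3

Derivation:
col 0: top cell = '.' → open
col 1: top cell = '.' → open
col 2: top cell = 'O' → FULL
col 3: top cell = '.' → open
col 4: top cell = 'X' → FULL
col 5: top cell = 'X' → FULL
col 6: top cell = 'X' → FULL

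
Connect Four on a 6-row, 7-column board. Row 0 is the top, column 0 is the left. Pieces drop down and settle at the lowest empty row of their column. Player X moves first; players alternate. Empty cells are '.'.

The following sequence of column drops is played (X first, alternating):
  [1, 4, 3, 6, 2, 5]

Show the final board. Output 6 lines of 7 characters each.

Move 1: X drops in col 1, lands at row 5
Move 2: O drops in col 4, lands at row 5
Move 3: X drops in col 3, lands at row 5
Move 4: O drops in col 6, lands at row 5
Move 5: X drops in col 2, lands at row 5
Move 6: O drops in col 5, lands at row 5

Answer: .......
.......
.......
.......
.......
.XXXOOO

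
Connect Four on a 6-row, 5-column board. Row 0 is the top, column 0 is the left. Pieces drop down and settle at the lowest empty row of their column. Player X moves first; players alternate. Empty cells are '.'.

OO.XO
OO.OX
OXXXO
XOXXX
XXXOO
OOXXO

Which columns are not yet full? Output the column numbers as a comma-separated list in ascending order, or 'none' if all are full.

col 0: top cell = 'O' → FULL
col 1: top cell = 'O' → FULL
col 2: top cell = '.' → open
col 3: top cell = 'X' → FULL
col 4: top cell = 'O' → FULL

Answer: 2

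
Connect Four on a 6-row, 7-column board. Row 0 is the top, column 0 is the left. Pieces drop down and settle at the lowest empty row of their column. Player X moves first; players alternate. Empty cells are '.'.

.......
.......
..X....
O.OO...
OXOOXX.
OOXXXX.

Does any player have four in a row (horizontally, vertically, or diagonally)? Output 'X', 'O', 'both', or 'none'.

X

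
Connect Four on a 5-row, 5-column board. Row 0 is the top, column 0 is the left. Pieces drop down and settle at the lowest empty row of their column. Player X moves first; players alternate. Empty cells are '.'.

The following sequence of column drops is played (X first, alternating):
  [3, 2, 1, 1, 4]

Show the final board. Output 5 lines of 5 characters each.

Move 1: X drops in col 3, lands at row 4
Move 2: O drops in col 2, lands at row 4
Move 3: X drops in col 1, lands at row 4
Move 4: O drops in col 1, lands at row 3
Move 5: X drops in col 4, lands at row 4

Answer: .....
.....
.....
.O...
.XOXX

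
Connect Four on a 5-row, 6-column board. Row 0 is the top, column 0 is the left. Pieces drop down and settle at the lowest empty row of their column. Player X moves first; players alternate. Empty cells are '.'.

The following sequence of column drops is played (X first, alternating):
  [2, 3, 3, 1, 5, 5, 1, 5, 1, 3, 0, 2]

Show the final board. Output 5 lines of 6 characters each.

Answer: ......
......
.X.O.O
.XOX.O
XOXO.X

Derivation:
Move 1: X drops in col 2, lands at row 4
Move 2: O drops in col 3, lands at row 4
Move 3: X drops in col 3, lands at row 3
Move 4: O drops in col 1, lands at row 4
Move 5: X drops in col 5, lands at row 4
Move 6: O drops in col 5, lands at row 3
Move 7: X drops in col 1, lands at row 3
Move 8: O drops in col 5, lands at row 2
Move 9: X drops in col 1, lands at row 2
Move 10: O drops in col 3, lands at row 2
Move 11: X drops in col 0, lands at row 4
Move 12: O drops in col 2, lands at row 3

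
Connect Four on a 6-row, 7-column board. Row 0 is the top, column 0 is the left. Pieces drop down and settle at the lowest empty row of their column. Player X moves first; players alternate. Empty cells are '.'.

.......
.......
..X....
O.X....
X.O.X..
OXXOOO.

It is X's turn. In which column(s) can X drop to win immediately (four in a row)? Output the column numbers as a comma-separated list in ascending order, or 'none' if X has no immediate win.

Answer: none

Derivation:
col 0: drop X → no win
col 1: drop X → no win
col 2: drop X → no win
col 3: drop X → no win
col 4: drop X → no win
col 5: drop X → no win
col 6: drop X → no win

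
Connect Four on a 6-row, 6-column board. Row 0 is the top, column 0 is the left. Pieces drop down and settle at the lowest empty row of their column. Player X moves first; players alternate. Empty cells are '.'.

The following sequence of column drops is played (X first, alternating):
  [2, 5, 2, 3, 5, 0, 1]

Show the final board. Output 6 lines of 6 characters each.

Move 1: X drops in col 2, lands at row 5
Move 2: O drops in col 5, lands at row 5
Move 3: X drops in col 2, lands at row 4
Move 4: O drops in col 3, lands at row 5
Move 5: X drops in col 5, lands at row 4
Move 6: O drops in col 0, lands at row 5
Move 7: X drops in col 1, lands at row 5

Answer: ......
......
......
......
..X..X
OXXO.O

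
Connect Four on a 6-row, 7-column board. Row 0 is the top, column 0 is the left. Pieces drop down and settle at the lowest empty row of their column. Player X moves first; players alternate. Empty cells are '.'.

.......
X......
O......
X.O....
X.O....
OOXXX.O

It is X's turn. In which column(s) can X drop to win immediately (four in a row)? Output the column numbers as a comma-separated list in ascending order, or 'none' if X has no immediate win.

Answer: 5

Derivation:
col 0: drop X → no win
col 1: drop X → no win
col 2: drop X → no win
col 3: drop X → no win
col 4: drop X → no win
col 5: drop X → WIN!
col 6: drop X → no win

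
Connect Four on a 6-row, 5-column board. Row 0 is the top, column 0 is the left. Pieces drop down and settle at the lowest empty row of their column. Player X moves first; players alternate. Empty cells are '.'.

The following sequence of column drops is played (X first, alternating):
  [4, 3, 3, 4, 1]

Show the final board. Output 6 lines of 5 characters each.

Answer: .....
.....
.....
.....
...XO
.X.OX

Derivation:
Move 1: X drops in col 4, lands at row 5
Move 2: O drops in col 3, lands at row 5
Move 3: X drops in col 3, lands at row 4
Move 4: O drops in col 4, lands at row 4
Move 5: X drops in col 1, lands at row 5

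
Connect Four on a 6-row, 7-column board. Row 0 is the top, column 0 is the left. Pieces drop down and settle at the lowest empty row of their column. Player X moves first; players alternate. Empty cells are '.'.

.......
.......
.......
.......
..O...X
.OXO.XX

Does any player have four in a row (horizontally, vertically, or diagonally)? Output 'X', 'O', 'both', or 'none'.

none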